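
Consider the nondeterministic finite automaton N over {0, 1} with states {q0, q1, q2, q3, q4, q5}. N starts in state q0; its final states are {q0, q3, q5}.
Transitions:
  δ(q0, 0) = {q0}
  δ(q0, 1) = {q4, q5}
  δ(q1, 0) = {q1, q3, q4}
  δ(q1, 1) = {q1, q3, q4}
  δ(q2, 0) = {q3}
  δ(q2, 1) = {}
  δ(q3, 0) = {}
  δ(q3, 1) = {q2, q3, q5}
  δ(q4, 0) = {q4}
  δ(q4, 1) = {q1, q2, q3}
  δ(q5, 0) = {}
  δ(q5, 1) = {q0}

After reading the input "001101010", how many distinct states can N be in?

Start: {q0}
read 0: {q0}
read 0: {q0}
read 1: {q4, q5}
read 1: {q0, q1, q2, q3}
read 0: {q0, q1, q3, q4}
read 1: {q1, q2, q3, q4, q5}
read 0: {q1, q3, q4}
read 1: {q1, q2, q3, q4, q5}
read 0: {q1, q3, q4}
Final reachable set {q1, q3, q4} has 3 states.

3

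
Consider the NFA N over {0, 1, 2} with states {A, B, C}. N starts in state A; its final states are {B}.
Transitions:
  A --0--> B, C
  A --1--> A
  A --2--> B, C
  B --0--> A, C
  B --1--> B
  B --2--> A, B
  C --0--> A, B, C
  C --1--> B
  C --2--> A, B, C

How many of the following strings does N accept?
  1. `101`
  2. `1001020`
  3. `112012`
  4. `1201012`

`101`: accepted
`1001020`: accepted
`112012`: accepted
`1201012`: accepted

4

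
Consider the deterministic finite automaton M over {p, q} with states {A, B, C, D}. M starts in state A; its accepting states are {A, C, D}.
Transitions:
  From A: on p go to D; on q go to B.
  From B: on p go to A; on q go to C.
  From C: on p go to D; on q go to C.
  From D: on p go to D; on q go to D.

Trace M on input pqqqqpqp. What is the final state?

A --p--> D
D --q--> D
D --q--> D
D --q--> D
D --q--> D
D --p--> D
D --q--> D
D --p--> D

D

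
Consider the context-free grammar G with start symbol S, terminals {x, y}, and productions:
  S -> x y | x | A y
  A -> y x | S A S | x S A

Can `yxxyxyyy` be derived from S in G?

no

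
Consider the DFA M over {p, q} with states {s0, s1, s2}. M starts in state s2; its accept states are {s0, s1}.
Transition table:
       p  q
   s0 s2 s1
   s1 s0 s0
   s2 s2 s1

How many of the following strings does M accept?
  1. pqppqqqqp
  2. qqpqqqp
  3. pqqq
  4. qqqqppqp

3

pqppqqqqp: rejected
qqpqqqp: accepted
pqqq: accepted
qqqqppqp: accepted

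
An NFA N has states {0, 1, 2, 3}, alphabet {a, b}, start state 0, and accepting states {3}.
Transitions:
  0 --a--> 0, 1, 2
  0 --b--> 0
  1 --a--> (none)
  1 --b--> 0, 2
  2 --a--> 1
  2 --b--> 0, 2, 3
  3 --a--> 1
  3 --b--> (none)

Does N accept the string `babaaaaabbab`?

accepted

Start: {0}
read b: {0}
read a: {0, 1, 2}
read b: {0, 2, 3}
read a: {0, 1, 2}
read a: {0, 1, 2}
read a: {0, 1, 2}
read a: {0, 1, 2}
read a: {0, 1, 2}
read b: {0, 2, 3}
read b: {0, 2, 3}
read a: {0, 1, 2}
read b: {0, 2, 3}
Reachable ∩ accepting = {3} — nonempty.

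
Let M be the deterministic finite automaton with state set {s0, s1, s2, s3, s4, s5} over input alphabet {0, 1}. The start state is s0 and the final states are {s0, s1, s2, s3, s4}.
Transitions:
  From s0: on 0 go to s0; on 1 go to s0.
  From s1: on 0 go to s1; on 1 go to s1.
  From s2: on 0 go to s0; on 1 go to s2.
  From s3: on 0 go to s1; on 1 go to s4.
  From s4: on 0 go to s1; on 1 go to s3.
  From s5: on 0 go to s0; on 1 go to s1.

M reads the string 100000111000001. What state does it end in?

s0

s0 --1--> s0
s0 --0--> s0
s0 --0--> s0
s0 --0--> s0
s0 --0--> s0
s0 --0--> s0
s0 --1--> s0
s0 --1--> s0
s0 --1--> s0
s0 --0--> s0
s0 --0--> s0
s0 --0--> s0
s0 --0--> s0
s0 --0--> s0
s0 --1--> s0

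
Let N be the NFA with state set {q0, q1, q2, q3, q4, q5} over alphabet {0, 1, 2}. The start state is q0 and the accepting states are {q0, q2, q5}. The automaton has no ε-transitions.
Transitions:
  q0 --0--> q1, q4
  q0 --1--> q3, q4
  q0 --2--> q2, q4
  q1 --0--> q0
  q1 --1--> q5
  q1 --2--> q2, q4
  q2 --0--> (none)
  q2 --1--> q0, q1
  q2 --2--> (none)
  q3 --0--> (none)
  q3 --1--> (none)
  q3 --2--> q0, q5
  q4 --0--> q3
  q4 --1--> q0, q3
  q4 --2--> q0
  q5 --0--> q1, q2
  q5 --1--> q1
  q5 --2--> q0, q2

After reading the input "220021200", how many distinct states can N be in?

2

Start: {q0}
read 2: {q2, q4}
read 2: {q0}
read 0: {q1, q4}
read 0: {q0, q3}
read 2: {q0, q2, q4, q5}
read 1: {q0, q1, q3, q4}
read 2: {q0, q2, q4, q5}
read 0: {q1, q2, q3, q4}
read 0: {q0, q3}
Final reachable set {q0, q3} has 2 states.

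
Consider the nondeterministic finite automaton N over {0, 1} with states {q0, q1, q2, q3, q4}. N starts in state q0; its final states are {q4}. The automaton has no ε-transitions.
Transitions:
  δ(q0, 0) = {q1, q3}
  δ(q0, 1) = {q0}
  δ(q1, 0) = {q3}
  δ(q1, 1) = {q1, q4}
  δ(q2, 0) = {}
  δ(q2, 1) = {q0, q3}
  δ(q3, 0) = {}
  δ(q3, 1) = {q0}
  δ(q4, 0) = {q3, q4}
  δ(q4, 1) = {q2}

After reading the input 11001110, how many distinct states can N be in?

2

Start: {q0}
read 1: {q0}
read 1: {q0}
read 0: {q1, q3}
read 0: {q3}
read 1: {q0}
read 1: {q0}
read 1: {q0}
read 0: {q1, q3}
Final reachable set {q1, q3} has 2 states.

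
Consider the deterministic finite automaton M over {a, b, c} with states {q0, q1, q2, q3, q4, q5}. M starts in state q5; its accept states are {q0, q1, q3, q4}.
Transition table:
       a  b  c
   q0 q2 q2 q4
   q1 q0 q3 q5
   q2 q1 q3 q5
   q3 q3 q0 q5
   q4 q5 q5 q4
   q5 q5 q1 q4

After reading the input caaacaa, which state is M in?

q5 --c--> q4
q4 --a--> q5
q5 --a--> q5
q5 --a--> q5
q5 --c--> q4
q4 --a--> q5
q5 --a--> q5

q5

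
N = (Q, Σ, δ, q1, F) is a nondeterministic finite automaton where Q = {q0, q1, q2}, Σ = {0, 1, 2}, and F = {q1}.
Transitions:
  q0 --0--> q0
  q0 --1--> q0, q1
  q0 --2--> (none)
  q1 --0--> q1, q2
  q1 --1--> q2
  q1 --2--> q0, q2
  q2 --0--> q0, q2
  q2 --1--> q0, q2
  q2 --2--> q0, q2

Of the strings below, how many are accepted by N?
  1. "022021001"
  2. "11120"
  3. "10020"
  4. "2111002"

"022021001": accepted
"11120": rejected
"10020": rejected
"2111002": rejected

1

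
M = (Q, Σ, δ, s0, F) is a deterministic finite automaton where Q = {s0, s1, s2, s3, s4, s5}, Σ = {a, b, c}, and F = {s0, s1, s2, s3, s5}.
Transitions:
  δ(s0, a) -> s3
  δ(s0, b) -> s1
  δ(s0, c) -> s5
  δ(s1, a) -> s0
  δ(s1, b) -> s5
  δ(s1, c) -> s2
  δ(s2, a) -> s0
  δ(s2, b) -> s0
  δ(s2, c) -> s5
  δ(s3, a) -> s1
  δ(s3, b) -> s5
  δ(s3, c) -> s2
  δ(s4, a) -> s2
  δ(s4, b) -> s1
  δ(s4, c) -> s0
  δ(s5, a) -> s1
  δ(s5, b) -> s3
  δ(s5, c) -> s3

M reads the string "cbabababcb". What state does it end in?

s0 --c--> s5
s5 --b--> s3
s3 --a--> s1
s1 --b--> s5
s5 --a--> s1
s1 --b--> s5
s5 --a--> s1
s1 --b--> s5
s5 --c--> s3
s3 --b--> s5

s5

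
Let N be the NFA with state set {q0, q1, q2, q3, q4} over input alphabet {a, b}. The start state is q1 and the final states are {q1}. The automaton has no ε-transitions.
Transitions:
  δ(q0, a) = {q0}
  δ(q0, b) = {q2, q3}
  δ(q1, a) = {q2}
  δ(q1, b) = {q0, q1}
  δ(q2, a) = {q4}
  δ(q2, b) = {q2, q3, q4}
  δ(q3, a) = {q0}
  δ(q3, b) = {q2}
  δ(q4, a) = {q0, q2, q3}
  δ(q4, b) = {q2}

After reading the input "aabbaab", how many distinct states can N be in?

3

Start: {q1}
read a: {q2}
read a: {q4}
read b: {q2}
read b: {q2, q3, q4}
read a: {q0, q2, q3, q4}
read a: {q0, q2, q3, q4}
read b: {q2, q3, q4}
Final reachable set {q2, q3, q4} has 3 states.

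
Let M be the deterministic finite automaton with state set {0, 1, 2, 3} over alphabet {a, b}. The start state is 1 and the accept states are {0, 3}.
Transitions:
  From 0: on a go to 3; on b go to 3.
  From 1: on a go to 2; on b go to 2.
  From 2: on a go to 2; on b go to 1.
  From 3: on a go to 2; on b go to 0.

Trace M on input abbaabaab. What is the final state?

1 --a--> 2
2 --b--> 1
1 --b--> 2
2 --a--> 2
2 --a--> 2
2 --b--> 1
1 --a--> 2
2 --a--> 2
2 --b--> 1

1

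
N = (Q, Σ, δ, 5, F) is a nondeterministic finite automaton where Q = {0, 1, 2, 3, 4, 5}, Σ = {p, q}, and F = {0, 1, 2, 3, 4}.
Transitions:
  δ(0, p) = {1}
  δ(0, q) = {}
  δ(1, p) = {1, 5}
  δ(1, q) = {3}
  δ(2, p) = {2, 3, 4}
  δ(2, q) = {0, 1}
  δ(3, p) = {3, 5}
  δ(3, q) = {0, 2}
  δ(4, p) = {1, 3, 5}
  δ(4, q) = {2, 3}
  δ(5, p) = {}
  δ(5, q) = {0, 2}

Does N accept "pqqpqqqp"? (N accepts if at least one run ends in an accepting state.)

rejected

Start: {5}
read p: {}
The reachable set is empty and stays empty for the remaining 7 symbols.
Reachable ∩ accepting = {} — empty.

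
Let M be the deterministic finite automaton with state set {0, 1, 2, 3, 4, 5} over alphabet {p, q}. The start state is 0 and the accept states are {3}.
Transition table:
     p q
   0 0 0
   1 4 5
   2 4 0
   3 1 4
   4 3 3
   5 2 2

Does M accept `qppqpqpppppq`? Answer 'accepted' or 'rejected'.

0 --q--> 0
0 --p--> 0
0 --p--> 0
0 --q--> 0
0 --p--> 0
0 --q--> 0
0 --p--> 0
0 --p--> 0
0 --p--> 0
0 --p--> 0
0 --p--> 0
0 --q--> 0
End in state 0, which is not an accepting state.

rejected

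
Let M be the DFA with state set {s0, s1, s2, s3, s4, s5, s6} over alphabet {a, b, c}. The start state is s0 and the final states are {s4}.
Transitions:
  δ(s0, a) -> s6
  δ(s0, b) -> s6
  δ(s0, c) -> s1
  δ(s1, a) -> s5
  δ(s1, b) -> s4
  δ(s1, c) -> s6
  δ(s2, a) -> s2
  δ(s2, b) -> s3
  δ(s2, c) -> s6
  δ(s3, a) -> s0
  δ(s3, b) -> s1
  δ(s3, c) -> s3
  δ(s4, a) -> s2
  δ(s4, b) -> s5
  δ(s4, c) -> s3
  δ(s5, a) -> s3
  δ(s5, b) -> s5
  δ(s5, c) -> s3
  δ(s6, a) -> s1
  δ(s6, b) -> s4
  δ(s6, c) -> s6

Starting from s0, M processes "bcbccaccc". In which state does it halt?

s0 --b--> s6
s6 --c--> s6
s6 --b--> s4
s4 --c--> s3
s3 --c--> s3
s3 --a--> s0
s0 --c--> s1
s1 --c--> s6
s6 --c--> s6

s6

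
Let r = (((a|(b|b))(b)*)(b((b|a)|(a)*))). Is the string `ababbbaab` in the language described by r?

No split of ababbbaab into u·v has ((a|(b|b))(b)*) matching u and (b((b|a)|(a)*)) matching v.

no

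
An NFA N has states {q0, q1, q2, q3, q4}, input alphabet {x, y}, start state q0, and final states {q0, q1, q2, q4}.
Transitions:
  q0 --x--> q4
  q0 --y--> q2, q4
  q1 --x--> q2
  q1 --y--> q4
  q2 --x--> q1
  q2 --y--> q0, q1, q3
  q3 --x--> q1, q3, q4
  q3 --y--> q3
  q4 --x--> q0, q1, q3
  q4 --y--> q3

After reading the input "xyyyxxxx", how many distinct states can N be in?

5

Start: {q0}
read x: {q4}
read y: {q3}
read y: {q3}
read y: {q3}
read x: {q1, q3, q4}
read x: {q0, q1, q2, q3, q4}
read x: {q0, q1, q2, q3, q4}
read x: {q0, q1, q2, q3, q4}
Final reachable set {q0, q1, q2, q3, q4} has 5 states.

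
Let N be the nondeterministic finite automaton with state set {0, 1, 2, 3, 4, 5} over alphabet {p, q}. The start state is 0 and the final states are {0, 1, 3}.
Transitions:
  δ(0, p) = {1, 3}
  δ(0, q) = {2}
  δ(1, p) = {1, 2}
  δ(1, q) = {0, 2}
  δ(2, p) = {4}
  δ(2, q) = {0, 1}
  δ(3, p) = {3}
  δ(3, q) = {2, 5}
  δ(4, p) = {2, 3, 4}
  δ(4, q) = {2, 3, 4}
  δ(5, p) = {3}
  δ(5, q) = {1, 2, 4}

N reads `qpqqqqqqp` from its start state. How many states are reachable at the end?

Start: {0}
read q: {2}
read p: {4}
read q: {2, 3, 4}
read q: {0, 1, 2, 3, 4, 5}
read q: {0, 1, 2, 3, 4, 5}
read q: {0, 1, 2, 3, 4, 5}
read q: {0, 1, 2, 3, 4, 5}
read q: {0, 1, 2, 3, 4, 5}
read p: {1, 2, 3, 4}
Final reachable set {1, 2, 3, 4} has 4 states.

4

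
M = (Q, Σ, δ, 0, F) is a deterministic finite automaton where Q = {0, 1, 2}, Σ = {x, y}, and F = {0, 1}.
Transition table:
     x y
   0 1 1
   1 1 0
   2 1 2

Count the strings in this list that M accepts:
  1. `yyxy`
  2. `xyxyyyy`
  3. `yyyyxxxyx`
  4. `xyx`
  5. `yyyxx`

`yyxy`: accepted
`xyxyyyy`: accepted
`yyyyxxxyx`: accepted
`xyx`: accepted
`yyyxx`: accepted

5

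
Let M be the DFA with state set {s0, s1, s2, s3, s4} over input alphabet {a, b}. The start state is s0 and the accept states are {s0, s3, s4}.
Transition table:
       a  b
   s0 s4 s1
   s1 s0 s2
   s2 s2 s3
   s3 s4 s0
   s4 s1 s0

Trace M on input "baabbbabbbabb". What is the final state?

s2

s0 --b--> s1
s1 --a--> s0
s0 --a--> s4
s4 --b--> s0
s0 --b--> s1
s1 --b--> s2
s2 --a--> s2
s2 --b--> s3
s3 --b--> s0
s0 --b--> s1
s1 --a--> s0
s0 --b--> s1
s1 --b--> s2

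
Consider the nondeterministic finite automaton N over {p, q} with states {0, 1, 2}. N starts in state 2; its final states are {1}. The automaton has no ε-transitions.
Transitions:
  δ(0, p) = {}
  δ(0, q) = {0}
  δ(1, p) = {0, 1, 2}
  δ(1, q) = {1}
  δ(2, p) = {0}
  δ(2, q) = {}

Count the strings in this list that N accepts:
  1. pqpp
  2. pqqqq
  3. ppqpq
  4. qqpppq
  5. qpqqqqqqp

0

pqpp: rejected
pqqqq: rejected
ppqpq: rejected
qqpppq: rejected
qpqqqqqqp: rejected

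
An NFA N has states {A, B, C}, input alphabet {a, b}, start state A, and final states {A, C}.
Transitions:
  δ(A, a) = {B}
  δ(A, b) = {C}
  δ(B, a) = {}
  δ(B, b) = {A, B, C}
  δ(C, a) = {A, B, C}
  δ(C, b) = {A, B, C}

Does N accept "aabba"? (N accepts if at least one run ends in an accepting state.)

Start: {A}
read a: {B}
read a: {}
The reachable set is empty and stays empty for the remaining 3 symbols.
Reachable ∩ accepting = {} — empty.

rejected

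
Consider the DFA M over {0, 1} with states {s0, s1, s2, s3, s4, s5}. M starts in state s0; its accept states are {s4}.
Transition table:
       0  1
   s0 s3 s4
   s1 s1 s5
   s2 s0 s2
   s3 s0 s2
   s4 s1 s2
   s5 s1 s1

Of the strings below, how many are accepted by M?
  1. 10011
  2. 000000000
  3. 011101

10011: rejected
000000000: rejected
011101: accepted

1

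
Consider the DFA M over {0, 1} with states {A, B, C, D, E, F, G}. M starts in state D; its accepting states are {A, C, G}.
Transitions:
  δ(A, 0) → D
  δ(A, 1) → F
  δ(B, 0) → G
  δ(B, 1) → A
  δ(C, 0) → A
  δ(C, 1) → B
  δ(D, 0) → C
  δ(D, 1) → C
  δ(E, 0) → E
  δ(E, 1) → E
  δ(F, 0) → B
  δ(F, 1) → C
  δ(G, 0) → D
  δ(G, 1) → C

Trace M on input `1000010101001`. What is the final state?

D --1--> C
C --0--> A
A --0--> D
D --0--> C
C --0--> A
A --1--> F
F --0--> B
B --1--> A
A --0--> D
D --1--> C
C --0--> A
A --0--> D
D --1--> C

C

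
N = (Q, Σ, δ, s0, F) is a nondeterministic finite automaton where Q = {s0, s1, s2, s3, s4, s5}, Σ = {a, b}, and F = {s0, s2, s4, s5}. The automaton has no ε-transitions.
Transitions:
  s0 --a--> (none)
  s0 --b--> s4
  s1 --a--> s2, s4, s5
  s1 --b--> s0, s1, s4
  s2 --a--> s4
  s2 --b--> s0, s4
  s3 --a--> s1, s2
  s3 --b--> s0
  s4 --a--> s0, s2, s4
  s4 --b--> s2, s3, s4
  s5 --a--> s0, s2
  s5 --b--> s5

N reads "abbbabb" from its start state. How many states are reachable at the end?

Start: {s0}
read a: {}
The reachable set is empty and stays empty for the remaining 6 symbols.
Final reachable set {} has 0 states.

0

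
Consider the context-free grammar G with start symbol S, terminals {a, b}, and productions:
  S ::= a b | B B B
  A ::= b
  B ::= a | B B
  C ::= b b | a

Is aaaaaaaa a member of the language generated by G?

S ⇒ BBB ⇒ BBBB ⇒ aBBB ⇒ aBBBB ⇒ aBBBBB ⇒ aBBBBBB ⇒ aBBBBBBB ⇒ aaBBBBBB ⇒ aaaBBBBB ⇒ aaaaBBBB ⇒ aaaaaBBB ⇒ aaaaaaBB ⇒ aaaaaaaB ⇒ aaaaaaaa

yes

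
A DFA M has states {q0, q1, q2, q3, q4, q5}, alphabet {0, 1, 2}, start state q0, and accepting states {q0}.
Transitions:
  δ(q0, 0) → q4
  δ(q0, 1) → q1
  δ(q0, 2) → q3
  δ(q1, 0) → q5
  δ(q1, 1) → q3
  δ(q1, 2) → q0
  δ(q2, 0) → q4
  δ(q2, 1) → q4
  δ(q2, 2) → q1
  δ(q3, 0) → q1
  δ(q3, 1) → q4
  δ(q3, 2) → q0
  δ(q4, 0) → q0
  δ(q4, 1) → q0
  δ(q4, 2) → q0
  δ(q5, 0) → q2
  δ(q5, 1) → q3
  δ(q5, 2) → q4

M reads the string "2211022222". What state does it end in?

q0 --2--> q3
q3 --2--> q0
q0 --1--> q1
q1 --1--> q3
q3 --0--> q1
q1 --2--> q0
q0 --2--> q3
q3 --2--> q0
q0 --2--> q3
q3 --2--> q0

q0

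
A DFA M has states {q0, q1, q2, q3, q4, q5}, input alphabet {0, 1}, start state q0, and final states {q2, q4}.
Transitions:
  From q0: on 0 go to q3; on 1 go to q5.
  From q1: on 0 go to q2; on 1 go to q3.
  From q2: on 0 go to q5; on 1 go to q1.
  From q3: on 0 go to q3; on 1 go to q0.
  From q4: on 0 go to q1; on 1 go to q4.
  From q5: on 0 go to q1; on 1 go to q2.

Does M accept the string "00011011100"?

accepted

q0 --0--> q3
q3 --0--> q3
q3 --0--> q3
q3 --1--> q0
q0 --1--> q5
q5 --0--> q1
q1 --1--> q3
q3 --1--> q0
q0 --1--> q5
q5 --0--> q1
q1 --0--> q2
End in state q2, which is an accepting state.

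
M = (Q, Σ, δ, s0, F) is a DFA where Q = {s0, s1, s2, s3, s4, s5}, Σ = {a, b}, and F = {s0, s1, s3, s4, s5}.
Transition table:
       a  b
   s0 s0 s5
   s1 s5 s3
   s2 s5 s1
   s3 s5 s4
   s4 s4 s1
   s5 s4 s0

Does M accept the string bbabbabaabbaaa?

s0 --b--> s5
s5 --b--> s0
s0 --a--> s0
s0 --b--> s5
s5 --b--> s0
s0 --a--> s0
s0 --b--> s5
s5 --a--> s4
s4 --a--> s4
s4 --b--> s1
s1 --b--> s3
s3 --a--> s5
s5 --a--> s4
s4 --a--> s4
End in state s4, which is an accepting state.

accepted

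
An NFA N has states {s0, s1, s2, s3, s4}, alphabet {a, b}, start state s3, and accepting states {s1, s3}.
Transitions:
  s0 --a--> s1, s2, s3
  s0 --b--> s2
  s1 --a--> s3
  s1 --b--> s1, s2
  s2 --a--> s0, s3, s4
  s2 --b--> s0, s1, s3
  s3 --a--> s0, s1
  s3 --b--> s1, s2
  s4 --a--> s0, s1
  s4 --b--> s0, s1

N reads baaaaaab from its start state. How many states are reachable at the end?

4

Start: {s3}
read b: {s1, s2}
read a: {s0, s3, s4}
read a: {s0, s1, s2, s3}
read a: {s0, s1, s2, s3, s4}
read a: {s0, s1, s2, s3, s4}
read a: {s0, s1, s2, s3, s4}
read a: {s0, s1, s2, s3, s4}
read b: {s0, s1, s2, s3}
Final reachable set {s0, s1, s2, s3} has 4 states.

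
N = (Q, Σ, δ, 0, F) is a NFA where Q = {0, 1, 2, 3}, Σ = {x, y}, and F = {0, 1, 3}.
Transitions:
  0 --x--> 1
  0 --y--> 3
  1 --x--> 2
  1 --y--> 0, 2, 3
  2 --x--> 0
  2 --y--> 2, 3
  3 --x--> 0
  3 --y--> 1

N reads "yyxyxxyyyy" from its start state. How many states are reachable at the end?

Start: {0}
read y: {3}
read y: {1}
read x: {2}
read y: {2, 3}
read x: {0}
read x: {1}
read y: {0, 2, 3}
read y: {1, 2, 3}
read y: {0, 1, 2, 3}
read y: {0, 1, 2, 3}
Final reachable set {0, 1, 2, 3} has 4 states.

4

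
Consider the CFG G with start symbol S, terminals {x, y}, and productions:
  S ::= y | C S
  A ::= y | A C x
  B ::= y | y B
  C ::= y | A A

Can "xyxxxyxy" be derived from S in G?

no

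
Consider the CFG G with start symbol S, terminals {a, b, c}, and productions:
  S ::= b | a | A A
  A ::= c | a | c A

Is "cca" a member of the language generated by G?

S ⇒ AA ⇒ cA ⇒ ccA ⇒ cca

yes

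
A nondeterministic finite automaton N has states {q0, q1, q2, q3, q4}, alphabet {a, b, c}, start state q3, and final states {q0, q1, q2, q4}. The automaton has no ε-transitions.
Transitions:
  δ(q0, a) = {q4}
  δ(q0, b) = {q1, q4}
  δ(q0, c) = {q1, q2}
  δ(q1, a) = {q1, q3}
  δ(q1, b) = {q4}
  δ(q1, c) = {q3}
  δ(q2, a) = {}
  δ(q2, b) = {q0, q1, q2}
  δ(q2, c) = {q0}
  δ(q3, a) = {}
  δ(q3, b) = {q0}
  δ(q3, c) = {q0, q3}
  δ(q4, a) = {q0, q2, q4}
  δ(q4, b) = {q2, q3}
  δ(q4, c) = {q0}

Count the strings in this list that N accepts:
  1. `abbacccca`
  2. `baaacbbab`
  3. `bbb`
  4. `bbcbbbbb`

`abbacccca`: rejected
`baaacbbab`: accepted
`bbb`: accepted
`bbcbbbbb`: accepted

3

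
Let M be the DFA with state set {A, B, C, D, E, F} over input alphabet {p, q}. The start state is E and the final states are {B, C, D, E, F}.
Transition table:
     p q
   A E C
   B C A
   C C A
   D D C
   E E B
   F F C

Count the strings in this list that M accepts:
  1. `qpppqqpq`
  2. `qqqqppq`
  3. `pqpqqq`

1

`qpppqqpq`: rejected
`qqqqppq`: accepted
`pqpqqq`: rejected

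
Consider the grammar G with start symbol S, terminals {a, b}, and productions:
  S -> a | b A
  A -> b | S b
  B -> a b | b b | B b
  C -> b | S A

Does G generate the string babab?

no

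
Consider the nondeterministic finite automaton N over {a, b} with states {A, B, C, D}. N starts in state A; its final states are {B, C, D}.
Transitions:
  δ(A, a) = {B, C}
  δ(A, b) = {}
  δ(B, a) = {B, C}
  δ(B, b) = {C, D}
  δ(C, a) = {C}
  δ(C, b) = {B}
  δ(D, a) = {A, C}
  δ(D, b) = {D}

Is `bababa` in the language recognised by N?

Start: {A}
read b: {}
The reachable set is empty and stays empty for the remaining 5 symbols.
Reachable ∩ accepting = {} — empty.

rejected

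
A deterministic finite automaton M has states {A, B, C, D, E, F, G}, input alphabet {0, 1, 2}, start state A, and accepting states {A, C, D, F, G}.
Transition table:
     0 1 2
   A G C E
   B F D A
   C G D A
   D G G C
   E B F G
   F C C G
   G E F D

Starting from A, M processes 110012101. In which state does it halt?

D

A --1--> C
C --1--> D
D --0--> G
G --0--> E
E --1--> F
F --2--> G
G --1--> F
F --0--> C
C --1--> D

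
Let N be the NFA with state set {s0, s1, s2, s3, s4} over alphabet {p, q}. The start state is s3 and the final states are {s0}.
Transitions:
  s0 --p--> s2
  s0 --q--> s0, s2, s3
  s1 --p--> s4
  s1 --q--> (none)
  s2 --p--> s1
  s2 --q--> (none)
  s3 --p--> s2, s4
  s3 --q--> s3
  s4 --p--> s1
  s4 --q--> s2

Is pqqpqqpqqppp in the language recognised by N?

rejected

Start: {s3}
read p: {s2, s4}
read q: {s2}
read q: {}
The reachable set is empty and stays empty for the remaining 9 symbols.
Reachable ∩ accepting = {} — empty.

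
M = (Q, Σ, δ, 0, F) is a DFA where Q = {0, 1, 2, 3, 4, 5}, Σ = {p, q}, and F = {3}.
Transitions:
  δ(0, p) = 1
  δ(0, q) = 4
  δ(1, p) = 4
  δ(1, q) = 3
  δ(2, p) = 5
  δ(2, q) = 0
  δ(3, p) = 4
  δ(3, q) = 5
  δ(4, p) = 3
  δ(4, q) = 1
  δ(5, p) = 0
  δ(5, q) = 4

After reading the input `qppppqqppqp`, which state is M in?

0

0 --q--> 4
4 --p--> 3
3 --p--> 4
4 --p--> 3
3 --p--> 4
4 --q--> 1
1 --q--> 3
3 --p--> 4
4 --p--> 3
3 --q--> 5
5 --p--> 0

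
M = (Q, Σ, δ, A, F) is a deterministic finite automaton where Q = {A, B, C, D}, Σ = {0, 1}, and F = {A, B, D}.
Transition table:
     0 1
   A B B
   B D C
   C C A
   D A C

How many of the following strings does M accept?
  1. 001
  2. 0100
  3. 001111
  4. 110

001: rejected
0100: rejected
001111: rejected
110: rejected

0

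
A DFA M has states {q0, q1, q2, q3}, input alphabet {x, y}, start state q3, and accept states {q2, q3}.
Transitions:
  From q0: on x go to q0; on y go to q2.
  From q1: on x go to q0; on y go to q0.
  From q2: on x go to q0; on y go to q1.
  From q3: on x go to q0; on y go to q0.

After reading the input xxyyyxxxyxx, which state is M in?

q3 --x--> q0
q0 --x--> q0
q0 --y--> q2
q2 --y--> q1
q1 --y--> q0
q0 --x--> q0
q0 --x--> q0
q0 --x--> q0
q0 --y--> q2
q2 --x--> q0
q0 --x--> q0

q0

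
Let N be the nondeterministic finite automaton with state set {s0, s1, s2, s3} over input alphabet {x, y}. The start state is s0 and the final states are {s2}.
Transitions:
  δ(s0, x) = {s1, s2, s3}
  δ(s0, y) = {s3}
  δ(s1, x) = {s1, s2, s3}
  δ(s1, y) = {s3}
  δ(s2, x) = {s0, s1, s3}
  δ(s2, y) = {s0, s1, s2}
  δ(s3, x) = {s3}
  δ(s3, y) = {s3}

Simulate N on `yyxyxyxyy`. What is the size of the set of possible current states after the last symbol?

Start: {s0}
read y: {s3}
read y: {s3}
read x: {s3}
read y: {s3}
read x: {s3}
read y: {s3}
read x: {s3}
read y: {s3}
read y: {s3}
Final reachable set {s3} has 1 state.

1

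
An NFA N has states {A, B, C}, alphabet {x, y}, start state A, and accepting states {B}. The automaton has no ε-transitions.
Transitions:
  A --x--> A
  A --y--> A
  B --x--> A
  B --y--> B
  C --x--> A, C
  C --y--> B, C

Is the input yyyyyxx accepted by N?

rejected

Start: {A}
read y: {A}
read y: {A}
read y: {A}
read y: {A}
read y: {A}
read x: {A}
read x: {A}
Reachable ∩ accepting = {} — empty.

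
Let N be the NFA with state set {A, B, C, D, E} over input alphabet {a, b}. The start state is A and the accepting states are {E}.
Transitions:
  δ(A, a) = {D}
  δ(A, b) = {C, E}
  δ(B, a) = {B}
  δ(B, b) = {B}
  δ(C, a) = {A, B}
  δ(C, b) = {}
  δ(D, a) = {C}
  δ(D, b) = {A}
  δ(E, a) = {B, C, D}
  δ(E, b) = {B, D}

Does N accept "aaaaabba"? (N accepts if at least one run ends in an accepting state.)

rejected

Start: {A}
read a: {D}
read a: {C}
read a: {A, B}
read a: {B, D}
read a: {B, C}
read b: {B}
read b: {B}
read a: {B}
Reachable ∩ accepting = {} — empty.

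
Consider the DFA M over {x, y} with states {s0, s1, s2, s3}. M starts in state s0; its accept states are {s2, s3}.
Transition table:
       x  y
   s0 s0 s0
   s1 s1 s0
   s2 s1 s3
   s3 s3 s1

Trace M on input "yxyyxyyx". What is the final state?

s0

s0 --y--> s0
s0 --x--> s0
s0 --y--> s0
s0 --y--> s0
s0 --x--> s0
s0 --y--> s0
s0 --y--> s0
s0 --x--> s0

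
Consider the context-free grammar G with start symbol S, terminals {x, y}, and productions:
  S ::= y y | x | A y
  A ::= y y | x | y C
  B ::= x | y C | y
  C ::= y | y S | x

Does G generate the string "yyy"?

S ⇒ Ay ⇒ yyy

yes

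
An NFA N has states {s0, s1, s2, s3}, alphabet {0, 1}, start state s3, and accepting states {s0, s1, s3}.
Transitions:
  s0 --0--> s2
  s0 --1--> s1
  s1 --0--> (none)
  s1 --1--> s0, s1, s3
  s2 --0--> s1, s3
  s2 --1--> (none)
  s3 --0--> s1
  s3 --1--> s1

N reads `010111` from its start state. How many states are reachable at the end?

3

Start: {s3}
read 0: {s1}
read 1: {s0, s1, s3}
read 0: {s1, s2}
read 1: {s0, s1, s3}
read 1: {s0, s1, s3}
read 1: {s0, s1, s3}
Final reachable set {s0, s1, s3} has 3 states.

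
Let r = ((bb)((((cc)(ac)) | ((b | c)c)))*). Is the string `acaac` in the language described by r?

No split of acaac into u·v has (bb) matching u and ((((cc)(ac))|((b|c)c)))* matching v.

no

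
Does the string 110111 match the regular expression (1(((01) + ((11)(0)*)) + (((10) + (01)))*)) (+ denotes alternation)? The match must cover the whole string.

No split of 110111 into u·v has 1 matching u and (((01)+((11)(0)*))+(((10)+(01)))*) matching v.

no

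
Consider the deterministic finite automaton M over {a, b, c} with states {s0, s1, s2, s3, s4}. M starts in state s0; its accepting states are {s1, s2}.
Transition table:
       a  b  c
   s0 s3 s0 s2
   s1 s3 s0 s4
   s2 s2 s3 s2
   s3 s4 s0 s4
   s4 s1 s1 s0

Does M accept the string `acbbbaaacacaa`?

rejected

s0 --a--> s3
s3 --c--> s4
s4 --b--> s1
s1 --b--> s0
s0 --b--> s0
s0 --a--> s3
s3 --a--> s4
s4 --a--> s1
s1 --c--> s4
s4 --a--> s1
s1 --c--> s4
s4 --a--> s1
s1 --a--> s3
End in state s3, which is not an accepting state.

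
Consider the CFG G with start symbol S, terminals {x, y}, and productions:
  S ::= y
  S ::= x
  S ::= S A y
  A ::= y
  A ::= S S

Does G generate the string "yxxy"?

S ⇒ SAy ⇒ yAy ⇒ ySSy ⇒ yxSy ⇒ yxxy

yes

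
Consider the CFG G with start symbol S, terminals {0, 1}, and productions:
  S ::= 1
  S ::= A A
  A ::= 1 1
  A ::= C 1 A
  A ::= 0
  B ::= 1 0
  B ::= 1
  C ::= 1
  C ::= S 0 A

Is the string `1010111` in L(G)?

no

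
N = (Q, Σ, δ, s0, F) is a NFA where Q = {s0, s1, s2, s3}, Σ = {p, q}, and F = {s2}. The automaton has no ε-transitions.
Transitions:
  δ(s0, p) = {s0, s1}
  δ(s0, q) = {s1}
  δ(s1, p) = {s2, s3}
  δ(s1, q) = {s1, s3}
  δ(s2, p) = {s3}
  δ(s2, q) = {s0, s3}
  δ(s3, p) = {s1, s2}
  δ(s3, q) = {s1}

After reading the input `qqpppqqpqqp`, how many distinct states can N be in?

Start: {s0}
read q: {s1}
read q: {s1, s3}
read p: {s1, s2, s3}
read p: {s1, s2, s3}
read p: {s1, s2, s3}
read q: {s0, s1, s3}
read q: {s1, s3}
read p: {s1, s2, s3}
read q: {s0, s1, s3}
read q: {s1, s3}
read p: {s1, s2, s3}
Final reachable set {s1, s2, s3} has 3 states.

3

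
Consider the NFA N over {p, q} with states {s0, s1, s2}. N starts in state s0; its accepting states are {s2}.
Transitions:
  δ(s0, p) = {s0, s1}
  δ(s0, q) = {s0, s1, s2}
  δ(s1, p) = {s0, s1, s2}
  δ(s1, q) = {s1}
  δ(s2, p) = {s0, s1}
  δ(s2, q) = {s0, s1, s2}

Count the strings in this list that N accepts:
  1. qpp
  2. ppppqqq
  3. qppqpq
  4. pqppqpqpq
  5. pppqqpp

5

qpp: accepted
ppppqqq: accepted
qppqpq: accepted
pqppqpqpq: accepted
pppqqpp: accepted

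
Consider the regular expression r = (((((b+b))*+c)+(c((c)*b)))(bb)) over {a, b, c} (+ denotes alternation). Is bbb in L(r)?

yes

Split as b·bb: ((((b+b))*+c)+(c((c)*b))) matches b and (bb) matches bb.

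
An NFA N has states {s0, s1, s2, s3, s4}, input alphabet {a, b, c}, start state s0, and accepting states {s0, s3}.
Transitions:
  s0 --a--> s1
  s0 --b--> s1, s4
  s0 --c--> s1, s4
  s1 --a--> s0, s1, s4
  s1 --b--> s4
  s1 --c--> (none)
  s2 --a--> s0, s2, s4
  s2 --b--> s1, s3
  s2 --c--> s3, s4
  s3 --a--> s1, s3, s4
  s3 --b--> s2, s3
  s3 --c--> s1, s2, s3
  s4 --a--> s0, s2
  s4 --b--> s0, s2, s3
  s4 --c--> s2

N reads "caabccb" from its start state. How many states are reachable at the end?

Start: {s0}
read c: {s1, s4}
read a: {s0, s1, s2, s4}
read a: {s0, s1, s2, s4}
read b: {s0, s1, s2, s3, s4}
read c: {s1, s2, s3, s4}
read c: {s1, s2, s3, s4}
read b: {s0, s1, s2, s3, s4}
Final reachable set {s0, s1, s2, s3, s4} has 5 states.

5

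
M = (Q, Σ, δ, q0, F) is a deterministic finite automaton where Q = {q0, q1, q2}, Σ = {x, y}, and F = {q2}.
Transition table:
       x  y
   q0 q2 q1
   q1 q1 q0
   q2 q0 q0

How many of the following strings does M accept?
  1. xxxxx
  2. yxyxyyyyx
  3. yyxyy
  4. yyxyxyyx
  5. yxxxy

xxxxx: accepted
yxyxyyyyx: rejected
yyxyy: rejected
yyxyxyyx: rejected
yxxxy: rejected

1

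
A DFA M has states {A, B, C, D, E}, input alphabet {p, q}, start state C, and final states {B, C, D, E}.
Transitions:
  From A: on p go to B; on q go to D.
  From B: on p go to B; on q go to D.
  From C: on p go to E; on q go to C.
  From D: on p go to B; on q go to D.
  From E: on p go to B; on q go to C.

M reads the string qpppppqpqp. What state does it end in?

B

C --q--> C
C --p--> E
E --p--> B
B --p--> B
B --p--> B
B --p--> B
B --q--> D
D --p--> B
B --q--> D
D --p--> B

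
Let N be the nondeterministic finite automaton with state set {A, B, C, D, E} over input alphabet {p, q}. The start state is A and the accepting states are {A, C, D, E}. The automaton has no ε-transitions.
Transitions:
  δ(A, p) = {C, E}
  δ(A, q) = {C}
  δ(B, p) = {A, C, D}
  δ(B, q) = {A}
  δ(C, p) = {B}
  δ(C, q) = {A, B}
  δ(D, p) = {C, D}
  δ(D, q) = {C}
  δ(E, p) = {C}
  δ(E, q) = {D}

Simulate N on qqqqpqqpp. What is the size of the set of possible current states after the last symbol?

Start: {A}
read q: {C}
read q: {A, B}
read q: {A, C}
read q: {A, B, C}
read p: {A, B, C, D, E}
read q: {A, B, C, D}
read q: {A, B, C}
read p: {A, B, C, D, E}
read p: {A, B, C, D, E}
Final reachable set {A, B, C, D, E} has 5 states.

5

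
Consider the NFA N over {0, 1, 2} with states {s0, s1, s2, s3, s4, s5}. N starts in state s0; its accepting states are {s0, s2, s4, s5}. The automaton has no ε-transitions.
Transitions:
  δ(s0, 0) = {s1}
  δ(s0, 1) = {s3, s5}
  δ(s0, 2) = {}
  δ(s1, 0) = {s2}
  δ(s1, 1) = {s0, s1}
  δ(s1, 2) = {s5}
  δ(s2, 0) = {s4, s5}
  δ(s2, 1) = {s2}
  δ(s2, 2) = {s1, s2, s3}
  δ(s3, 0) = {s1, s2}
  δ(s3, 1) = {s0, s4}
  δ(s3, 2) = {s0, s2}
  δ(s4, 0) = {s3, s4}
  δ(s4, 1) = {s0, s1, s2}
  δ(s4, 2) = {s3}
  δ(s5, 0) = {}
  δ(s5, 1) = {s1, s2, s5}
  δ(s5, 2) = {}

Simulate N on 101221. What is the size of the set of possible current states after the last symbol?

Start: {s0}
read 1: {s3, s5}
read 0: {s1, s2}
read 1: {s0, s1, s2}
read 2: {s1, s2, s3, s5}
read 2: {s0, s1, s2, s3, s5}
read 1: {s0, s1, s2, s3, s4, s5}
Final reachable set {s0, s1, s2, s3, s4, s5} has 6 states.

6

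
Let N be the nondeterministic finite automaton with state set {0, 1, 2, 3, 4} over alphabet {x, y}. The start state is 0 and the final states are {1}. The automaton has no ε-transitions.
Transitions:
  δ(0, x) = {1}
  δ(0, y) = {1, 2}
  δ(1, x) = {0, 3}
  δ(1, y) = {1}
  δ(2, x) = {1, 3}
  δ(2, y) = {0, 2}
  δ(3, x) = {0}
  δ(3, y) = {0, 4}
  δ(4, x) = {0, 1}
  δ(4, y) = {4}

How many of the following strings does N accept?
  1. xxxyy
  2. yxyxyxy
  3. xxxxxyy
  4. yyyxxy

xxxyy: accepted
yxyxyxy: accepted
xxxxxyy: accepted
yyyxxy: accepted

4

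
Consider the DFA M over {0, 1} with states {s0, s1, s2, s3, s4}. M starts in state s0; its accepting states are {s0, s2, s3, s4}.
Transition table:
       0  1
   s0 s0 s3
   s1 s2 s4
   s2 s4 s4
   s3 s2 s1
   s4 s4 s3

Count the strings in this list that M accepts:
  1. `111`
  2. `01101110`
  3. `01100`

`111`: accepted
`01101110`: accepted
`01100`: accepted

3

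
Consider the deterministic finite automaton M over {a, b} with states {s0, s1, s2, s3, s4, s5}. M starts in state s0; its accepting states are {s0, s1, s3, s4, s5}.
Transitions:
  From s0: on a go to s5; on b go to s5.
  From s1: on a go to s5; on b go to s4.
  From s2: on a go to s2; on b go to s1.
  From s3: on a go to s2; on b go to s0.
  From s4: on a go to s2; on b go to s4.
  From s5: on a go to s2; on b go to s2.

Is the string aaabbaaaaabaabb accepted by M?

accepted

s0 --a--> s5
s5 --a--> s2
s2 --a--> s2
s2 --b--> s1
s1 --b--> s4
s4 --a--> s2
s2 --a--> s2
s2 --a--> s2
s2 --a--> s2
s2 --a--> s2
s2 --b--> s1
s1 --a--> s5
s5 --a--> s2
s2 --b--> s1
s1 --b--> s4
End in state s4, which is an accepting state.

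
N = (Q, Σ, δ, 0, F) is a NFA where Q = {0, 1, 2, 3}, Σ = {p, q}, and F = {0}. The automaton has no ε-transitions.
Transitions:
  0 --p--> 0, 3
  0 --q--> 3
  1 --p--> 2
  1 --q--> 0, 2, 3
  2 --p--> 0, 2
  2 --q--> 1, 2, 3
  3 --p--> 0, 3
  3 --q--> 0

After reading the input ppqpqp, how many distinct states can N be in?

2

Start: {0}
read p: {0, 3}
read p: {0, 3}
read q: {0, 3}
read p: {0, 3}
read q: {0, 3}
read p: {0, 3}
Final reachable set {0, 3} has 2 states.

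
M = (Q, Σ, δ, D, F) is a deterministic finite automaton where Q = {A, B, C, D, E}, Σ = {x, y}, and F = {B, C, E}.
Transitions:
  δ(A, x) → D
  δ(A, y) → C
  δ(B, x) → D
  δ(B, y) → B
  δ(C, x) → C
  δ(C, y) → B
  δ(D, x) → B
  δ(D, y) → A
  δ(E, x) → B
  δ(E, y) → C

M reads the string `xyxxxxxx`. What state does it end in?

B

D --x--> B
B --y--> B
B --x--> D
D --x--> B
B --x--> D
D --x--> B
B --x--> D
D --x--> B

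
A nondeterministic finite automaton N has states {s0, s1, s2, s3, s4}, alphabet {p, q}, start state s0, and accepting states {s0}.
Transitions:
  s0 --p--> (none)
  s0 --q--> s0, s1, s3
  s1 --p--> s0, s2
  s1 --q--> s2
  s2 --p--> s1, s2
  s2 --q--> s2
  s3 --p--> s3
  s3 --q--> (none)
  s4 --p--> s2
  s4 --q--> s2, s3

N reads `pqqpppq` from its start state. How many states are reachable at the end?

0

Start: {s0}
read p: {}
The reachable set is empty and stays empty for the remaining 6 symbols.
Final reachable set {} has 0 states.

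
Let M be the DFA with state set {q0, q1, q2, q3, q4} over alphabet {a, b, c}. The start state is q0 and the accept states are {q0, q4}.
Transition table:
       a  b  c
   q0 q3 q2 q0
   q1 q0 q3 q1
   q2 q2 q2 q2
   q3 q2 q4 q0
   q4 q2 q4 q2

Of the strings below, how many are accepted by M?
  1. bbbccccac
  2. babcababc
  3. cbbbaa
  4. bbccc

bbbccccac: rejected
babcababc: rejected
cbbbaa: rejected
bbccc: rejected

0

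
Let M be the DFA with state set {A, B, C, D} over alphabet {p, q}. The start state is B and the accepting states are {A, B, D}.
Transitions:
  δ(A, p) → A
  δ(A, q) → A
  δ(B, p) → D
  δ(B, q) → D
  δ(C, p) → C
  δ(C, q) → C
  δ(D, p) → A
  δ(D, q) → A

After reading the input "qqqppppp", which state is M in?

A

B --q--> D
D --q--> A
A --q--> A
A --p--> A
A --p--> A
A --p--> A
A --p--> A
A --p--> A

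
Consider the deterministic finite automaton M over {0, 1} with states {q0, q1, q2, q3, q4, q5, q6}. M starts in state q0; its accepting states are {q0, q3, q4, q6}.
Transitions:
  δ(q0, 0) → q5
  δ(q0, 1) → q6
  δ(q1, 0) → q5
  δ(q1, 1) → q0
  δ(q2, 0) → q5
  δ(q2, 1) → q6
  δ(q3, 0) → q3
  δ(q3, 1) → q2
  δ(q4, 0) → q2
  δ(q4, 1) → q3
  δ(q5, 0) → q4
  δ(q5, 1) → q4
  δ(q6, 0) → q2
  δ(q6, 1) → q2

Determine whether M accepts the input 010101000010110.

q0 --0--> q5
q5 --1--> q4
q4 --0--> q2
q2 --1--> q6
q6 --0--> q2
q2 --1--> q6
q6 --0--> q2
q2 --0--> q5
q5 --0--> q4
q4 --0--> q2
q2 --1--> q6
q6 --0--> q2
q2 --1--> q6
q6 --1--> q2
q2 --0--> q5
End in state q5, which is not an accepting state.

rejected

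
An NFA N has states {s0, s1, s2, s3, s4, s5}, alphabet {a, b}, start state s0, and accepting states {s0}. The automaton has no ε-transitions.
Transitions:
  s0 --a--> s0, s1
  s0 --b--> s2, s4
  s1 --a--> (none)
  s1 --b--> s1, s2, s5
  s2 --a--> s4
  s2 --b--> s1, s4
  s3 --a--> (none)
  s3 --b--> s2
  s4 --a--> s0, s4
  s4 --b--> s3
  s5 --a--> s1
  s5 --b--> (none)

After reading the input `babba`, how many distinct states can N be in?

Start: {s0}
read b: {s2, s4}
read a: {s0, s4}
read b: {s2, s3, s4}
read b: {s1, s2, s3, s4}
read a: {s0, s4}
Final reachable set {s0, s4} has 2 states.

2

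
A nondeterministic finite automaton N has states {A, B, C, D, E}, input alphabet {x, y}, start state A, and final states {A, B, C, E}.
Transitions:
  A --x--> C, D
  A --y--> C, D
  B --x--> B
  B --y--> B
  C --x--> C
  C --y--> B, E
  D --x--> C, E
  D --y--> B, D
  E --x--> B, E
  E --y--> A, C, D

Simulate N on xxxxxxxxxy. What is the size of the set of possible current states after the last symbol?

5

Start: {A}
read x: {C, D}
read x: {C, E}
read x: {B, C, E}
read x: {B, C, E}
read x: {B, C, E}
read x: {B, C, E}
read x: {B, C, E}
read x: {B, C, E}
read x: {B, C, E}
read y: {A, B, C, D, E}
Final reachable set {A, B, C, D, E} has 5 states.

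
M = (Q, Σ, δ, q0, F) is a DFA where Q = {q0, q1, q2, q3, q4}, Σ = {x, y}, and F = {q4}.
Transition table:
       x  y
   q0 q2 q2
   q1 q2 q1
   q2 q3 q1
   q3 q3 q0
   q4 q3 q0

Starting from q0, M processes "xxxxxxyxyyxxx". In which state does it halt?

q3

q0 --x--> q2
q2 --x--> q3
q3 --x--> q3
q3 --x--> q3
q3 --x--> q3
q3 --x--> q3
q3 --y--> q0
q0 --x--> q2
q2 --y--> q1
q1 --y--> q1
q1 --x--> q2
q2 --x--> q3
q3 --x--> q3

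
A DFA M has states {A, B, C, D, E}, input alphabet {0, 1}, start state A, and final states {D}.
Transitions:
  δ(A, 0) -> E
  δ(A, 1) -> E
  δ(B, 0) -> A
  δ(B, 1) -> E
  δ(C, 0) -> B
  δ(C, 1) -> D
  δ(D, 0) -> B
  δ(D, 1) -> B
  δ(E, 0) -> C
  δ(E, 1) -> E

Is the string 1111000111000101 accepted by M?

A --1--> E
E --1--> E
E --1--> E
E --1--> E
E --0--> C
C --0--> B
B --0--> A
A --1--> E
E --1--> E
E --1--> E
E --0--> C
C --0--> B
B --0--> A
A --1--> E
E --0--> C
C --1--> D
End in state D, which is an accepting state.

accepted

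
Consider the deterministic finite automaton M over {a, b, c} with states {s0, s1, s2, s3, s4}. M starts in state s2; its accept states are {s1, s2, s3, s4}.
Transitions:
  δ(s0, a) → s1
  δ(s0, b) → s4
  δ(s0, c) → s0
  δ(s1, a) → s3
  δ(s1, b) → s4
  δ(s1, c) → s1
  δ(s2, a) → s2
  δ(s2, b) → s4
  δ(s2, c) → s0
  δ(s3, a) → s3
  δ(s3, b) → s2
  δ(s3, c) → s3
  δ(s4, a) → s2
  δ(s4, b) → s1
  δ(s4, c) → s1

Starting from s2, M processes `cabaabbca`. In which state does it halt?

s2 --c--> s0
s0 --a--> s1
s1 --b--> s4
s4 --a--> s2
s2 --a--> s2
s2 --b--> s4
s4 --b--> s1
s1 --c--> s1
s1 --a--> s3

s3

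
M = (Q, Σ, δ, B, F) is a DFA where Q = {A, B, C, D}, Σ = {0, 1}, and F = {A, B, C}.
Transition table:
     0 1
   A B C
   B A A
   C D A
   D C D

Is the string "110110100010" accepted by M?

B --1--> A
A --1--> C
C --0--> D
D --1--> D
D --1--> D
D --0--> C
C --1--> A
A --0--> B
B --0--> A
A --0--> B
B --1--> A
A --0--> B
End in state B, which is an accepting state.

accepted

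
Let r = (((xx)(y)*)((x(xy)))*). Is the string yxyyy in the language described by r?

No split of yxyyy into u·v has ((xx)(y)*) matching u and ((x(xy)))* matching v.

no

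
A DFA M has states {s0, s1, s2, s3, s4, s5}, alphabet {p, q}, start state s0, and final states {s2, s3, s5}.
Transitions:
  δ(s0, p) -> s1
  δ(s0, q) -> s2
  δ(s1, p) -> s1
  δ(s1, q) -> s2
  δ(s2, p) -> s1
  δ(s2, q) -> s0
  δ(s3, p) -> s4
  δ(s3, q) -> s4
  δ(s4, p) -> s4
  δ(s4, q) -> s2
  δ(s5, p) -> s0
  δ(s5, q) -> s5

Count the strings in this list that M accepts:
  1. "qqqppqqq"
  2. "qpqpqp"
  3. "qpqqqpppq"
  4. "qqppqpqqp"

"qqqppqqq": accepted
"qpqpqp": rejected
"qpqqqpppq": accepted
"qqppqpqqp": rejected

2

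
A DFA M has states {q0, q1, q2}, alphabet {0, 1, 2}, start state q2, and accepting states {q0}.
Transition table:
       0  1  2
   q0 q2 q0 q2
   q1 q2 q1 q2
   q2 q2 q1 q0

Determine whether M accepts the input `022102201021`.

accepted

q2 --0--> q2
q2 --2--> q0
q0 --2--> q2
q2 --1--> q1
q1 --0--> q2
q2 --2--> q0
q0 --2--> q2
q2 --0--> q2
q2 --1--> q1
q1 --0--> q2
q2 --2--> q0
q0 --1--> q0
End in state q0, which is an accepting state.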